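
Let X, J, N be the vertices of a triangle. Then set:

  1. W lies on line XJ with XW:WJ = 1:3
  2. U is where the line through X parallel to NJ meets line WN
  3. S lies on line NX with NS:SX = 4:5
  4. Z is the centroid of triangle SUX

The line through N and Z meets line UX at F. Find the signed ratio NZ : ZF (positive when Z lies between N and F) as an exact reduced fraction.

NZ:ZF = 22/5

Work in coordinates with X = (0, 0), J = (1, 0), N = (0, 1).
1. W lies on line XJ with XW:WJ = 1:3 ⇒ W = (1/4, 0)
2. U is where the line through X parallel to NJ meets line WN ⇒ U = (1/3, -1/3)
3. S lies on line NX with NS:SX = 4:5 ⇒ S = (0, 5/9)
4. Z is the centroid of triangle SUX ⇒ Z = (1/9, 2/27)
line NZ meets UX at F = (3/22, -3/22)
Z = N + t·(F−N) with t = 22/27, so NZ:ZF = 22/27:5/27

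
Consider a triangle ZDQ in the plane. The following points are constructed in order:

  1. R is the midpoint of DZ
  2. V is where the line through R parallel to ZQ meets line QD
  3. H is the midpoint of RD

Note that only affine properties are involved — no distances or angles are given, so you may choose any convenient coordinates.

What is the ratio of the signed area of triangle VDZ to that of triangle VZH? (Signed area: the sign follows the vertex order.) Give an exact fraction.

Set Z = (0, 0), D = (1, 0), Q = (0, 1); any affine frame gives the same invariant.
1. R is the midpoint of DZ ⇒ R = (1/2, 0)
2. V is where the line through R parallel to ZQ meets line QD ⇒ V = (1/2, 1/2)
3. H is the midpoint of RD ⇒ H = (3/4, 0)
2·[VDZ] = -1/2, 2·[VZH] = 3/8
[VDZ]:[VZH] = -1/2:3/8 = -4/3

[VDZ]:[VZH] = -4/3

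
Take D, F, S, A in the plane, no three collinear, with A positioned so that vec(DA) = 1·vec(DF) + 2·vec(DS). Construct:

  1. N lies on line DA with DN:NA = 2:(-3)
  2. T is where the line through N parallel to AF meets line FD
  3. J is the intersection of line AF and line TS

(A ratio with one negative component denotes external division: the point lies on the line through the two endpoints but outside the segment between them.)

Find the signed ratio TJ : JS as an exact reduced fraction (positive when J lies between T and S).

Work in coordinates with D = (0, 0), F = (1, 0), S = (0, 1), A = (1, 2).
1. N lies on line DA with DN:NA = 2:(-3) ⇒ N = (-2, -4)
2. T is where the line through N parallel to AF meets line FD ⇒ T = (-2, 0)
3. J is the intersection of line AF and line TS ⇒ J = (1, 3/2)
J = T + t·(S−T) with t = 3/2, so TJ:JS = t:(1−t) = 3/2:-1/2

TJ:JS = -3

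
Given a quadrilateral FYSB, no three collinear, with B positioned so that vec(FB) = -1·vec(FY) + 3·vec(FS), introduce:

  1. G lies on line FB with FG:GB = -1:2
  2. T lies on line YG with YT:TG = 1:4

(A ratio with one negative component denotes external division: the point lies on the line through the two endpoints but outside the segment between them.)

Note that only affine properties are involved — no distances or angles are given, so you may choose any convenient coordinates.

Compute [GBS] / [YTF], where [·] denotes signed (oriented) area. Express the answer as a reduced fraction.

[GBS]:[YTF] = 10/3

Set F = (0, 0), Y = (1, 0), S = (0, 1), B = (-1, 3); any affine frame gives the same invariant.
1. G lies on line FB with FG:GB = -1:2 ⇒ G = (1, -3)
2. T lies on line YG with YT:TG = 1:4 ⇒ T = (1, -3/5)
2·[GBS] = -2, 2·[YTF] = -3/5
[GBS]:[YTF] = -2:-3/5 = 10/3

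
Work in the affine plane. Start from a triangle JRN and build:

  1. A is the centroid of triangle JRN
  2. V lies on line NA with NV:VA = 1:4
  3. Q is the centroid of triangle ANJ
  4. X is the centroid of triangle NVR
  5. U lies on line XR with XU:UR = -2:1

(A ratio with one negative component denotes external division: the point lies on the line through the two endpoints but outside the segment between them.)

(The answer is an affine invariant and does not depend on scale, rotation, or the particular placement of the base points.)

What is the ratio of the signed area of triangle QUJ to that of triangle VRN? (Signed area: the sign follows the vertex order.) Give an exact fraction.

Choose coordinates J = (0, 0), R = (1, 0), N = (0, 1).
1. A is the centroid of triangle JRN ⇒ A = (1/3, 1/3)
2. V lies on line NA with NV:VA = 1:4 ⇒ V = (1/15, 13/15)
3. Q is the centroid of triangle ANJ ⇒ Q = (1/9, 4/9)
4. X is the centroid of triangle NVR ⇒ X = (16/45, 28/45)
5. U lies on line XR with XU:UR = -2:1 ⇒ U = (74/45, -28/45)
2·[QUJ] = -4/5, 2·[VRN] = 1/15
[QUJ]:[VRN] = -4/5:1/15 = -12

[QUJ]:[VRN] = -12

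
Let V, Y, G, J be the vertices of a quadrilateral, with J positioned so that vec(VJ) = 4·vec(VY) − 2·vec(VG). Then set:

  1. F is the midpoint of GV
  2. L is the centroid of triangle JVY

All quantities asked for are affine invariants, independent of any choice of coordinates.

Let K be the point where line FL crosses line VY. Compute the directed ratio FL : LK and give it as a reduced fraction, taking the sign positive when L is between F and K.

FL:LK = -7/4

Work in coordinates with V = (0, 0), Y = (1, 0), G = (0, 1), J = (4, -2).
1. F is the midpoint of GV ⇒ F = (0, 1/2)
2. L is the centroid of triangle JVY ⇒ L = (5/3, -2/3)
line FL meets VY at K = (5/7, 0)
L = F + t·(K−F) with t = 7/3, so FL:LK = 7/3:-4/3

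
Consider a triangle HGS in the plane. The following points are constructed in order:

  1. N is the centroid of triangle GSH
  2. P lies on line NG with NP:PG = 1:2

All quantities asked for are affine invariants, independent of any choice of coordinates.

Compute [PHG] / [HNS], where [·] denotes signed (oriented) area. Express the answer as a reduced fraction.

[PHG]:[HNS] = 2/3

Choose coordinates H = (0, 0), G = (1, 0), S = (0, 1).
1. N is the centroid of triangle GSH ⇒ N = (1/3, 1/3)
2. P lies on line NG with NP:PG = 1:2 ⇒ P = (5/9, 2/9)
2·[PHG] = 2/9, 2·[HNS] = 1/3
[PHG]:[HNS] = 2/9:1/3 = 2/3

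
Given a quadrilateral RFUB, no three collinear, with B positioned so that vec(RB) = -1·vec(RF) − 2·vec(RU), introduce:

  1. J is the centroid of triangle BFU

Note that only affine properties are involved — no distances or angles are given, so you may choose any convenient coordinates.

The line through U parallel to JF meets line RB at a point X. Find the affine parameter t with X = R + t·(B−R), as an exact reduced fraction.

t = -3/5

Assign R = (0, 0), F = (1, 0), U = (0, 1), B = (-1, -2) — the answer is frame-independent, so this choice is without loss of generality.
1. J is the centroid of triangle BFU ⇒ J = (0, -1/3)
through U parallel to JF: direction (1, 1/3); meets RB at X = (3/5, 6/5)
X = R + t·(B−R) with t = -3/5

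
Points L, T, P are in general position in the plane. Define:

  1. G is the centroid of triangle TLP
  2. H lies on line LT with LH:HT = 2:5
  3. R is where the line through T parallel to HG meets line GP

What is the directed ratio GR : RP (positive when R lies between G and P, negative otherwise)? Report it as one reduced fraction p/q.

Assign L = (0, 0), T = (1, 0), P = (0, 1) — the answer is frame-independent, so this choice is without loss of generality.
1. G is the centroid of triangle TLP ⇒ G = (1/3, 1/3)
2. H lies on line LT with LH:HT = 2:5 ⇒ H = (2/7, 0)
3. R is where the line through T parallel to HG meets line GP ⇒ R = (8/9, -7/9)
R = G + t·(P−G) with t = -5/3, so GR:RP = t:(1−t) = -5/3:8/3

GR:RP = -5/8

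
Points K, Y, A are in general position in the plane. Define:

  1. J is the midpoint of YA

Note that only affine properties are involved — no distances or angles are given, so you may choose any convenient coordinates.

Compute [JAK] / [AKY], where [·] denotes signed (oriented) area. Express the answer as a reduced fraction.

Assign K = (0, 0), Y = (1, 0), A = (0, 1) — the answer is frame-independent, so this choice is without loss of generality.
1. J is the midpoint of YA ⇒ J = (1/2, 1/2)
2·[JAK] = 1/2, 2·[AKY] = 1
[JAK]:[AKY] = 1/2:1 = 1/2

[JAK]:[AKY] = 1/2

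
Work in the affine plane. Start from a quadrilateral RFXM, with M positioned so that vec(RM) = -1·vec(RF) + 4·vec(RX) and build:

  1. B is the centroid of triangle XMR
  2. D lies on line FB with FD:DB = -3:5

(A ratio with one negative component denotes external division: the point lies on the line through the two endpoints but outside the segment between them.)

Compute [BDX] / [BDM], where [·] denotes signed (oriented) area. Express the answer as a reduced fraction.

Set R = (0, 0), F = (1, 0), X = (0, 1), M = (-1, 4); any affine frame gives the same invariant.
1. B is the centroid of triangle XMR ⇒ B = (-1/3, 5/3)
2. D lies on line FB with FD:DB = -3:5 ⇒ D = (3, -5/2)
2·[BDX] = -5/6, 2·[BDM] = 5
[BDX]:[BDM] = -5/6:5 = -1/6

[BDX]:[BDM] = -1/6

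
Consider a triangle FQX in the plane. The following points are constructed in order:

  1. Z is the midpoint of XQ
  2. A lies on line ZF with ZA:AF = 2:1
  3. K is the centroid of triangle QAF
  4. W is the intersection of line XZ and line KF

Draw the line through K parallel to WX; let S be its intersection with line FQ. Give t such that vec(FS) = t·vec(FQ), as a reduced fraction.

Assign F = (0, 0), Q = (1, 0), X = (0, 1) — the answer is frame-independent, so this choice is without loss of generality.
1. Z is the midpoint of XQ ⇒ Z = (1/2, 1/2)
2. A lies on line ZF with ZA:AF = 2:1 ⇒ A = (1/6, 1/6)
3. K is the centroid of triangle QAF ⇒ K = (7/18, 1/18)
4. W is the intersection of line XZ and line KF ⇒ W = (7/8, 1/8)
through K parallel to WX: direction (-7/8, 7/8); meets FQ at S = (4/9, 0)
S = F + t·(Q−F) with t = 4/9

t = 4/9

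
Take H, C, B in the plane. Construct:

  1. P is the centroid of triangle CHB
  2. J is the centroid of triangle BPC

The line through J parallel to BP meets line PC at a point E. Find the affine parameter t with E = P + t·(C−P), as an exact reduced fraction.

Assign H = (0, 0), C = (1, 0), B = (0, 1) — the answer is frame-independent, so this choice is without loss of generality.
1. P is the centroid of triangle CHB ⇒ P = (1/3, 1/3)
2. J is the centroid of triangle BPC ⇒ J = (4/9, 4/9)
through J parallel to BP: direction (1/3, -2/3); meets PC at E = (5/9, 2/9)
E = P + t·(C−P) with t = 1/3

t = 1/3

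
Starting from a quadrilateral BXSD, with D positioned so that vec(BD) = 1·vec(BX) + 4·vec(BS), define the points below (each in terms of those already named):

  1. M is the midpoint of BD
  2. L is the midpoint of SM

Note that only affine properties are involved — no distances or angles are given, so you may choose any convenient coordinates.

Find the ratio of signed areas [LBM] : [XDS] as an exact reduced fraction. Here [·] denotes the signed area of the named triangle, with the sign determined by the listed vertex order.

Set B = (0, 0), X = (1, 0), S = (0, 1), D = (1, 4); any affine frame gives the same invariant.
1. M is the midpoint of BD ⇒ M = (1/2, 2)
2. L is the midpoint of SM ⇒ L = (1/4, 3/2)
2·[LBM] = 1/4, 2·[XDS] = 4
[LBM]:[XDS] = 1/4:4 = 1/16

[LBM]:[XDS] = 1/16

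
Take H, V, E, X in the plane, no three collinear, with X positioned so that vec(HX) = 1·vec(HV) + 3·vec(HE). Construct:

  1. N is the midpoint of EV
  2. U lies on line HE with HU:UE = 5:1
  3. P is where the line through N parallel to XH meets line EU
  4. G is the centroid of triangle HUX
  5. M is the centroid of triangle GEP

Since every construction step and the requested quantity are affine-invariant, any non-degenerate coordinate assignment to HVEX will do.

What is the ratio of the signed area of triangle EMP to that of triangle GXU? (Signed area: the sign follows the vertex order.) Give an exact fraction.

[EMP]:[GXU] = -4/5

Assign H = (0, 0), V = (1, 0), E = (0, 1), X = (1, 3) — the answer is frame-independent, so this choice is without loss of generality.
1. N is the midpoint of EV ⇒ N = (1/2, 1/2)
2. U lies on line HE with HU:UE = 5:1 ⇒ U = (0, 5/6)
3. P is where the line through N parallel to XH meets line EU ⇒ P = (0, -1)
4. G is the centroid of triangle HUX ⇒ G = (1/3, 23/18)
5. M is the centroid of triangle GEP ⇒ M = (1/9, 23/54)
2·[EMP] = -2/9, 2·[GXU] = 5/18
[EMP]:[GXU] = -2/9:5/18 = -4/5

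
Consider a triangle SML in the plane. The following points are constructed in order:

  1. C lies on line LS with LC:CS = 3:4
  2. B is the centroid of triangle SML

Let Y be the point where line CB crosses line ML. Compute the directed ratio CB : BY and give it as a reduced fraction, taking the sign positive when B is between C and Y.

CB:BY = 2/7

Set S = (0, 0), M = (1, 0), L = (0, 1); any affine frame gives the same invariant.
1. C lies on line LS with LC:CS = 3:4 ⇒ C = (0, 4/7)
2. B is the centroid of triangle SML ⇒ B = (1/3, 1/3)
line CB meets ML at Y = (3/2, -1/2)
B = C + t·(Y−C) with t = 2/9, so CB:BY = 2/9:7/9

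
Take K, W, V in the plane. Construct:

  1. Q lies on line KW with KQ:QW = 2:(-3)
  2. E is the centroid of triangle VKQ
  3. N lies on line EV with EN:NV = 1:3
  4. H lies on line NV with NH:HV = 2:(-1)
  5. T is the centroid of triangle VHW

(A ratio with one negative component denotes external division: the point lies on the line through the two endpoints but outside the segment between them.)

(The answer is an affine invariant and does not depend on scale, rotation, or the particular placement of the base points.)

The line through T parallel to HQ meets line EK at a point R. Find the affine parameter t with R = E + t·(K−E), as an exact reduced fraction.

t = 3/11

Set K = (0, 0), W = (1, 0), V = (0, 1); any affine frame gives the same invariant.
1. Q lies on line KW with KQ:QW = 2:(-3) ⇒ Q = (-2, 0)
2. E is the centroid of triangle VKQ ⇒ E = (-2/3, 1/3)
3. N lies on line EV with EN:NV = 1:3 ⇒ N = (-1/2, 1/2)
4. H lies on line NV with NH:HV = 2:(-1) ⇒ H = (1/2, 3/2)
5. T is the centroid of triangle VHW ⇒ T = (1/2, 5/6)
through T parallel to HQ: direction (-5/2, -3/2); meets EK at R = (-16/33, 8/33)
R = E + t·(K−E) with t = 3/11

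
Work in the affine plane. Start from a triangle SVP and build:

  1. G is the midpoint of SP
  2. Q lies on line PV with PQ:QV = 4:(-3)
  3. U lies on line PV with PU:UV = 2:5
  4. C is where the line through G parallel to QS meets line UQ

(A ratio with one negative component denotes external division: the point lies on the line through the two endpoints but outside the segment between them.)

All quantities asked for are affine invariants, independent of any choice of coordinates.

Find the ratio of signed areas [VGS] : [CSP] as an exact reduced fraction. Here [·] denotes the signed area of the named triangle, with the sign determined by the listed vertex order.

[VGS]:[CSP] = -1/4

Set S = (0, 0), V = (1, 0), P = (0, 1); any affine frame gives the same invariant.
1. G is the midpoint of SP ⇒ G = (0, 1/2)
2. Q lies on line PV with PQ:QV = 4:(-3) ⇒ Q = (4, -3)
3. U lies on line PV with PU:UV = 2:5 ⇒ U = (2/7, 5/7)
4. C is where the line through G parallel to QS meets line UQ ⇒ C = (2, -1)
2·[VGS] = 1/2, 2·[CSP] = -2
[VGS]:[CSP] = 1/2:-2 = -1/4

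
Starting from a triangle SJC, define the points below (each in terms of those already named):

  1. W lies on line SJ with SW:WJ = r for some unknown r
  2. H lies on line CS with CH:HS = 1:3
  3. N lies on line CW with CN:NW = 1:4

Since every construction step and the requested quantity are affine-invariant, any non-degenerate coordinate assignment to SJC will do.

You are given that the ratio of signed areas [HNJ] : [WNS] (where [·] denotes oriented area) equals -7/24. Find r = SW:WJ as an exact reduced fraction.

Assign S = (0, 0), J = (1, 0), C = (0, 1) — the answer is frame-independent, so this choice is without loss of generality.
1. With SW:WJ = r, write λ = r/(r+1) so W = S + λ·(J−S); W is affine-linear in λ
2. H lies on line CS with CH:HS = 1:3 ⇒ H = (0, 3/4)
3. N lies on line CW with CN:NW = 1:4 ⇒ N is an affine combination of earlier points and hence also affine-linear in λ
Every point depending on W is an affine combination of W and λ-independent points, so each such coordinate is linear in λ; the λ² term in each signed area is a multiple of (J−S)×(J−S) = 0, so 2·[HNJ] and 2·[WNS] are each linear in λ. Evaluating at λ=0 and λ=1:
  2·[HNJ] = -3/20·λ − 1/20,   2·[WNS] = 4/5·λ
So [HNJ]:[WNS] = (-3/20·λ − 1/20) / (4/5·λ). Setting this equal to -7/24:
  -3/20·λ − 1/20 = -7/24·(4/5·λ)  ⇒  λ = 3/5
Then r = λ/(1−λ) = (3/5)/(2/5) = 3/2. Check: with r = 3/2, W = (3/5, 0) and [HNJ]:[WNS] = -7/24 as required.

r = 3/2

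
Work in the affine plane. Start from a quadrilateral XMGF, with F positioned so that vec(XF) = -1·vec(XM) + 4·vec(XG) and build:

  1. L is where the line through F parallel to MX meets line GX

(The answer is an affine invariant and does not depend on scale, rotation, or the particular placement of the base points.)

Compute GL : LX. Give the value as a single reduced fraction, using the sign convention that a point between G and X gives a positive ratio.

Assign X = (0, 0), M = (1, 0), G = (0, 1), F = (-1, 4) — the answer is frame-independent, so this choice is without loss of generality.
1. L is where the line through F parallel to MX meets line GX ⇒ L = (0, 4)
L = G + t·(X−G) with t = -3, so GL:LX = t:(1−t) = -3:4

GL:LX = -3/4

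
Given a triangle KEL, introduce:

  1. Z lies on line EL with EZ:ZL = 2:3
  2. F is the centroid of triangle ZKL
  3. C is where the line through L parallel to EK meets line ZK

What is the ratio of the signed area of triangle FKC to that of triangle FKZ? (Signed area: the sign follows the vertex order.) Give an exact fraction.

Work in coordinates with K = (0, 0), E = (1, 0), L = (0, 1).
1. Z lies on line EL with EZ:ZL = 2:3 ⇒ Z = (3/5, 2/5)
2. F is the centroid of triangle ZKL ⇒ F = (1/5, 7/15)
3. C is where the line through L parallel to EK meets line ZK ⇒ C = (3/2, 1)
2·[FKC] = 1/2, 2·[FKZ] = 1/5
[FKC]:[FKZ] = 1/2:1/5 = 5/2

[FKC]:[FKZ] = 5/2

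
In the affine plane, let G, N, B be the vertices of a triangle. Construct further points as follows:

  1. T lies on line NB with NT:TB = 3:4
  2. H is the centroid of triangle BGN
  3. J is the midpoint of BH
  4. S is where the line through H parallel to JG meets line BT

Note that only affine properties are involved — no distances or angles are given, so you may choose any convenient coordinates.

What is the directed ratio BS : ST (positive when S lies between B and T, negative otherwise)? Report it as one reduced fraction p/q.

Assign G = (0, 0), N = (1, 0), B = (0, 1) — the answer is frame-independent, so this choice is without loss of generality.
1. T lies on line NB with NT:TB = 3:4 ⇒ T = (4/7, 3/7)
2. H is the centroid of triangle BGN ⇒ H = (1/3, 1/3)
3. J is the midpoint of BH ⇒ J = (1/6, 2/3)
4. S is where the line through H parallel to JG meets line BT ⇒ S = (2/5, 3/5)
S = B + t·(T−B) with t = 7/10, so BS:ST = t:(1−t) = 7/10:3/10

BS:ST = 7/3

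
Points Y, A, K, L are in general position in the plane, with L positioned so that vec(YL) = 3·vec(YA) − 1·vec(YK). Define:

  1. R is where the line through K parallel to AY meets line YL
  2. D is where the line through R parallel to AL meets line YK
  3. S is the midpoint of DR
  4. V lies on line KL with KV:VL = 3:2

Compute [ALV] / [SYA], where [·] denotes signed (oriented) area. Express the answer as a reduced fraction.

[ALV]:[SYA] = 8/5

Set Y = (0, 0), A = (1, 0), K = (0, 1), L = (3, -1); any affine frame gives the same invariant.
1. R is where the line through K parallel to AY meets line YL ⇒ R = (-3, 1)
2. D is where the line through R parallel to AL meets line YK ⇒ D = (0, -1/2)
3. S is the midpoint of DR ⇒ S = (-3/2, 1/4)
4. V lies on line KL with KV:VL = 3:2 ⇒ V = (9/5, -1/5)
2·[ALV] = 2/5, 2·[SYA] = 1/4
[ALV]:[SYA] = 2/5:1/4 = 8/5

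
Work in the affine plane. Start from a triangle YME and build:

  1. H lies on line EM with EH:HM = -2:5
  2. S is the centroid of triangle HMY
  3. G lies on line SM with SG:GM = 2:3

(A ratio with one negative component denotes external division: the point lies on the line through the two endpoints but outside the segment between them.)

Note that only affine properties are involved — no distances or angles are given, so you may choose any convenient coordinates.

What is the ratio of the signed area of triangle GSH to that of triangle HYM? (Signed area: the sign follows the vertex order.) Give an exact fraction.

Work in coordinates with Y = (0, 0), M = (1, 0), E = (0, 1).
1. H lies on line EM with EH:HM = -2:5 ⇒ H = (-2/3, 5/3)
2. S is the centroid of triangle HMY ⇒ S = (1/9, 5/9)
3. G lies on line SM with SG:GM = 2:3 ⇒ G = (7/15, 1/3)
2·[GSH] = -2/9, 2·[HYM] = 5/3
[GSH]:[HYM] = -2/9:5/3 = -2/15

[GSH]:[HYM] = -2/15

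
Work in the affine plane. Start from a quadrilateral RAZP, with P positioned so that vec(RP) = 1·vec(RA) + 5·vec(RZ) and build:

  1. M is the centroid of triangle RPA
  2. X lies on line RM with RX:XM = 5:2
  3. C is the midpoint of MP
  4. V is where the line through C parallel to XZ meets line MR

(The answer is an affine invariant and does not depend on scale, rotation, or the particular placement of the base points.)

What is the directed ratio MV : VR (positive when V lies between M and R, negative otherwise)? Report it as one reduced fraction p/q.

MV:VR = -8/15

Assign R = (0, 0), A = (1, 0), Z = (0, 1), P = (1, 5) — the answer is frame-independent, so this choice is without loss of generality.
1. M is the centroid of triangle RPA ⇒ M = (2/3, 5/3)
2. X lies on line RM with RX:XM = 5:2 ⇒ X = (10/21, 25/21)
3. C is the midpoint of MP ⇒ C = (5/6, 10/3)
4. V is where the line through C parallel to XZ meets line MR ⇒ V = (10/7, 25/7)
V = M + t·(R−M) with t = -8/7, so MV:VR = t:(1−t) = -8/7:15/7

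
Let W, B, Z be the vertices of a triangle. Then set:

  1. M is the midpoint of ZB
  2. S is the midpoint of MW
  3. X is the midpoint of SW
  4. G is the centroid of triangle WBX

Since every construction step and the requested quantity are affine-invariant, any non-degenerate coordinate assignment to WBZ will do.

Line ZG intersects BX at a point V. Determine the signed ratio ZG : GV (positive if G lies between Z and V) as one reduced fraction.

ZG:GV = -19

Choose coordinates W = (0, 0), B = (1, 0), Z = (0, 1).
1. M is the midpoint of ZB ⇒ M = (1/2, 1/2)
2. S is the midpoint of MW ⇒ S = (1/4, 1/4)
3. X is the midpoint of SW ⇒ X = (1/8, 1/8)
4. G is the centroid of triangle WBX ⇒ G = (3/8, 1/24)
line ZG meets BX at V = (27/76, 7/76)
G = Z + t·(V−Z) with t = 19/18, so ZG:GV = 19/18:-1/18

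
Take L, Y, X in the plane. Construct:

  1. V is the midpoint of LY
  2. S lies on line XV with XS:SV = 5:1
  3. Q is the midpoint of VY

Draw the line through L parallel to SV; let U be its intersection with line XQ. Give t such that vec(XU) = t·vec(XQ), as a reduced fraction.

t = -2

Set L = (0, 0), Y = (1, 0), X = (0, 1); any affine frame gives the same invariant.
1. V is the midpoint of LY ⇒ V = (1/2, 0)
2. S lies on line XV with XS:SV = 5:1 ⇒ S = (5/12, 1/6)
3. Q is the midpoint of VY ⇒ Q = (3/4, 0)
through L parallel to SV: direction (1/12, -1/6); meets XQ at U = (-3/2, 3)
U = X + t·(Q−X) with t = -2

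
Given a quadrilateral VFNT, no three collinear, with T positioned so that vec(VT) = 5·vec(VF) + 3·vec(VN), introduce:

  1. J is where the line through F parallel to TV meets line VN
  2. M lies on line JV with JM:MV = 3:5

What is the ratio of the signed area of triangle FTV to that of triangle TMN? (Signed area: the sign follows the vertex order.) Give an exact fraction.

Choose coordinates V = (0, 0), F = (1, 0), N = (0, 1), T = (5, 3).
1. J is where the line through F parallel to TV meets line VN ⇒ J = (0, -3/5)
2. M lies on line JV with JM:MV = 3:5 ⇒ M = (0, -3/8)
2·[FTV] = 3, 2·[TMN] = -55/8
[FTV]:[TMN] = 3:-55/8 = -24/55

[FTV]:[TMN] = -24/55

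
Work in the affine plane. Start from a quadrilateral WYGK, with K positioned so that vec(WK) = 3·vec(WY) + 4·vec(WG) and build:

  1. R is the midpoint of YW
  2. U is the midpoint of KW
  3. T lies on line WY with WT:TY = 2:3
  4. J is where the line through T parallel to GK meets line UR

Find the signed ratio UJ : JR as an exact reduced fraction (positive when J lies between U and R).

UJ:JR = 9

Choose coordinates W = (0, 0), Y = (1, 0), G = (0, 1), K = (3, 4).
1. R is the midpoint of YW ⇒ R = (1/2, 0)
2. U is the midpoint of KW ⇒ U = (3/2, 2)
3. T lies on line WY with WT:TY = 2:3 ⇒ T = (2/5, 0)
4. J is where the line through T parallel to GK meets line UR ⇒ J = (3/5, 1/5)
J = U + t·(R−U) with t = 9/10, so UJ:JR = t:(1−t) = 9/10:1/10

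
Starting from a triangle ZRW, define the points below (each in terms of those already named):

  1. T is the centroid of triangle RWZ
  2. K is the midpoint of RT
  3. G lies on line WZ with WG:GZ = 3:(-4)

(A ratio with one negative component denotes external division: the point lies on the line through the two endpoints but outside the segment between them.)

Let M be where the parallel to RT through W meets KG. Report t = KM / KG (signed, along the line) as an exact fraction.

t = 1/7

Work in coordinates with Z = (0, 0), R = (1, 0), W = (0, 1).
1. T is the centroid of triangle RWZ ⇒ T = (1/3, 1/3)
2. K is the midpoint of RT ⇒ K = (2/3, 1/6)
3. G lies on line WZ with WG:GZ = 3:(-4) ⇒ G = (0, 4)
through W parallel to RT: direction (-2/3, 1/3); meets KG at M = (4/7, 5/7)
M = K + t·(G−K) with t = 1/7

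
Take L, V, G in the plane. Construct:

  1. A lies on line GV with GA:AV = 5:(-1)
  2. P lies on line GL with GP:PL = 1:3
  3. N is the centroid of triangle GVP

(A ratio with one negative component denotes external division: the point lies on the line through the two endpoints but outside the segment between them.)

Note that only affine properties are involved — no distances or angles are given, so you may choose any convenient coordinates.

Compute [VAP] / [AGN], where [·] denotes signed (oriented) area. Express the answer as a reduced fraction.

[VAP]:[AGN] = -3/5

Assign L = (0, 0), V = (1, 0), G = (0, 1) — the answer is frame-independent, so this choice is without loss of generality.
1. A lies on line GV with GA:AV = 5:(-1) ⇒ A = (5/4, -1/4)
2. P lies on line GL with GP:PL = 1:3 ⇒ P = (0, 3/4)
3. N is the centroid of triangle GVP ⇒ N = (1/3, 7/12)
2·[VAP] = -1/16, 2·[AGN] = 5/48
[VAP]:[AGN] = -1/16:5/48 = -3/5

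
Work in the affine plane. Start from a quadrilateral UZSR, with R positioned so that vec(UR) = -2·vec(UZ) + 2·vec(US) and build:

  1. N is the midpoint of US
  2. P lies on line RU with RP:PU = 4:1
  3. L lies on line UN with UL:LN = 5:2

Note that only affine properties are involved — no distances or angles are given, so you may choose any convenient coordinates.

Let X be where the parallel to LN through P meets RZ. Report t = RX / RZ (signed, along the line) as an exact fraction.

Work in coordinates with U = (0, 0), Z = (1, 0), S = (0, 1), R = (-2, 2).
1. N is the midpoint of US ⇒ N = (0, 1/2)
2. P lies on line RU with RP:PU = 4:1 ⇒ P = (-2/5, 2/5)
3. L lies on line UN with UL:LN = 5:2 ⇒ L = (0, 5/14)
through P parallel to LN: direction (0, 1/7); meets RZ at X = (-2/5, 14/15)
X = R + t·(Z−R) with t = 8/15

t = 8/15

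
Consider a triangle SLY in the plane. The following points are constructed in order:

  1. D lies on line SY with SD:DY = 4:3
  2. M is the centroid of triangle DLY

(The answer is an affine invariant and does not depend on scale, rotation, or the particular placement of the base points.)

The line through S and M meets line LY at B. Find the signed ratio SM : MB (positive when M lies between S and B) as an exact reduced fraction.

Assign S = (0, 0), L = (1, 0), Y = (0, 1) — the answer is frame-independent, so this choice is without loss of generality.
1. D lies on line SY with SD:DY = 4:3 ⇒ D = (0, 4/7)
2. M is the centroid of triangle DLY ⇒ M = (1/3, 11/21)
line SM meets LY at B = (7/18, 11/18)
M = S + t·(B−S) with t = 6/7, so SM:MB = 6/7:1/7

SM:MB = 6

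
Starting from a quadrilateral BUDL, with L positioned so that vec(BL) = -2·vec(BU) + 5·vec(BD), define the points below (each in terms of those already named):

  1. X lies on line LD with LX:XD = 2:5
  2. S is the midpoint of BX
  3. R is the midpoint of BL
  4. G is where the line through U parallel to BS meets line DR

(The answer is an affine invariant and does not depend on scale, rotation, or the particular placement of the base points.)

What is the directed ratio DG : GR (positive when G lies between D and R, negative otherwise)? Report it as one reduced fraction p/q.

DG:GR = -17/29

Assign B = (0, 0), U = (1, 0), D = (0, 1), L = (-2, 5) — the answer is frame-independent, so this choice is without loss of generality.
1. X lies on line LD with LX:XD = 2:5 ⇒ X = (-10/7, 27/7)
2. S is the midpoint of BX ⇒ S = (-5/7, 27/14)
3. R is the midpoint of BL ⇒ R = (-1, 5/2)
4. G is where the line through U parallel to BS meets line DR ⇒ G = (17/12, -9/8)
G = D + t·(R−D) with t = -17/12, so DG:GR = t:(1−t) = -17/12:29/12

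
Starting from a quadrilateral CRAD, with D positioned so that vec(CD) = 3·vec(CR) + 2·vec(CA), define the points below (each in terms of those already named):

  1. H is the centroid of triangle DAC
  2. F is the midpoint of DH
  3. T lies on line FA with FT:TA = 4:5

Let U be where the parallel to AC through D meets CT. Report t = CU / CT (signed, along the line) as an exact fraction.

t = 27/10

Choose coordinates C = (0, 0), R = (1, 0), A = (0, 1), D = (3, 2).
1. H is the centroid of triangle DAC ⇒ H = (1, 1)
2. F is the midpoint of DH ⇒ F = (2, 3/2)
3. T lies on line FA with FT:TA = 4:5 ⇒ T = (10/9, 23/18)
through D parallel to AC: direction (0, -1); meets CT at U = (3, 69/20)
U = C + t·(T−C) with t = 27/10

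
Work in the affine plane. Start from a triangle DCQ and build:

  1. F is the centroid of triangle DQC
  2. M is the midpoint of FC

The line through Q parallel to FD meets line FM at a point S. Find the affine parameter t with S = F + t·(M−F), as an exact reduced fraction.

t = -2

Assign D = (0, 0), C = (1, 0), Q = (0, 1) — the answer is frame-independent, so this choice is without loss of generality.
1. F is the centroid of triangle DQC ⇒ F = (1/3, 1/3)
2. M is the midpoint of FC ⇒ M = (2/3, 1/6)
through Q parallel to FD: direction (-1/3, -1/3); meets FM at S = (-1/3, 2/3)
S = F + t·(M−F) with t = -2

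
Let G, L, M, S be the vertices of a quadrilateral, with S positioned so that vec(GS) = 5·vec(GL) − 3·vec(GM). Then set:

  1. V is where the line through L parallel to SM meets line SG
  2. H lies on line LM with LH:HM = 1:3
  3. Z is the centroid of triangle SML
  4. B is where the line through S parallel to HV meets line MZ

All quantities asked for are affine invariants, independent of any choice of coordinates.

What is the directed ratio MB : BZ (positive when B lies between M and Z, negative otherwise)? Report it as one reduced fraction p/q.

Work in coordinates with G = (0, 0), L = (1, 0), M = (0, 1), S = (5, -3).
1. V is where the line through L parallel to SM meets line SG ⇒ V = (4, -12/5)
2. H lies on line LM with LH:HM = 1:3 ⇒ H = (3/4, 1/4)
3. Z is the centroid of triangle SML ⇒ Z = (2, -2/3)
4. B is where the line through S parallel to HV meets line MZ ⇒ B = (-30/7, 32/7)
B = M + t·(Z−M) with t = -15/7, so MB:BZ = t:(1−t) = -15/7:22/7

MB:BZ = -15/22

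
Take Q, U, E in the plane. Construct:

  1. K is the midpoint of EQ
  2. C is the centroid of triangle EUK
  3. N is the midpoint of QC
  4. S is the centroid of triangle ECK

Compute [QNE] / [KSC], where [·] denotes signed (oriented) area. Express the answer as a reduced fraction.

Choose coordinates Q = (0, 0), U = (1, 0), E = (0, 1).
1. K is the midpoint of EQ ⇒ K = (0, 1/2)
2. C is the centroid of triangle EUK ⇒ C = (1/3, 1/2)
3. N is the midpoint of QC ⇒ N = (1/6, 1/4)
4. S is the centroid of triangle ECK ⇒ S = (1/9, 2/3)
2·[QNE] = 1/6, 2·[KSC] = -1/18
[QNE]:[KSC] = 1/6:-1/18 = -3

[QNE]:[KSC] = -3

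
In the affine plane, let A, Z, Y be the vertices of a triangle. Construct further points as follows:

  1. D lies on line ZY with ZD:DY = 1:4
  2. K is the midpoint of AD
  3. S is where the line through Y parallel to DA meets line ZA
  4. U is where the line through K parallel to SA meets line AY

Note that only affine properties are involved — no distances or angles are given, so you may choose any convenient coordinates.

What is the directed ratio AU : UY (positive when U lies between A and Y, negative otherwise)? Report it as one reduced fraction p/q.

Choose coordinates A = (0, 0), Z = (1, 0), Y = (0, 1).
1. D lies on line ZY with ZD:DY = 1:4 ⇒ D = (4/5, 1/5)
2. K is the midpoint of AD ⇒ K = (2/5, 1/10)
3. S is where the line through Y parallel to DA meets line ZA ⇒ S = (-4, 0)
4. U is where the line through K parallel to SA meets line AY ⇒ U = (0, 1/10)
U = A + t·(Y−A) with t = 1/10, so AU:UY = t:(1−t) = 1/10:9/10

AU:UY = 1/9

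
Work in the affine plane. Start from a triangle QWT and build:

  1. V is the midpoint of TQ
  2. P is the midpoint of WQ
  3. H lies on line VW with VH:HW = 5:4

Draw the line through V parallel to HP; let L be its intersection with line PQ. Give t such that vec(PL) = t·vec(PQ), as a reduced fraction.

Choose coordinates Q = (0, 0), W = (1, 0), T = (0, 1).
1. V is the midpoint of TQ ⇒ V = (0, 1/2)
2. P is the midpoint of WQ ⇒ P = (1/2, 0)
3. H lies on line VW with VH:HW = 5:4 ⇒ H = (5/9, 2/9)
through V parallel to HP: direction (-1/18, -2/9); meets PQ at L = (-1/8, 0)
L = P + t·(Q−P) with t = 5/4

t = 5/4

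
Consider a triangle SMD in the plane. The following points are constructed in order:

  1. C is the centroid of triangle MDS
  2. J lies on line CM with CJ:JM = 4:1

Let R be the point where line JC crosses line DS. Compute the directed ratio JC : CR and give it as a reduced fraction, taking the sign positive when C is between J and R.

Choose coordinates S = (0, 0), M = (1, 0), D = (0, 1).
1. C is the centroid of triangle MDS ⇒ C = (1/3, 1/3)
2. J lies on line CM with CJ:JM = 4:1 ⇒ J = (13/15, 1/15)
line JC meets DS at R = (0, 1/2)
C = J + t·(R−J) with t = 8/13, so JC:CR = 8/13:5/13

JC:CR = 8/5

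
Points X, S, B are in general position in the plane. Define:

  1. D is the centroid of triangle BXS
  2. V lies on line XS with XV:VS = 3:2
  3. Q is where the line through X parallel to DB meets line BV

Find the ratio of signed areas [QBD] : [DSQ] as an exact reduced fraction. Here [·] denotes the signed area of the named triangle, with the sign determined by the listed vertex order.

[QBD]:[DSQ] = -1/8

Work in coordinates with X = (0, 0), S = (1, 0), B = (0, 1).
1. D is the centroid of triangle BXS ⇒ D = (1/3, 1/3)
2. V lies on line XS with XV:VS = 3:2 ⇒ V = (3/5, 0)
3. Q is where the line through X parallel to DB meets line BV ⇒ Q = (-3, 6)
2·[QBD] = -1/3, 2·[DSQ] = 8/3
[QBD]:[DSQ] = -1/3:8/3 = -1/8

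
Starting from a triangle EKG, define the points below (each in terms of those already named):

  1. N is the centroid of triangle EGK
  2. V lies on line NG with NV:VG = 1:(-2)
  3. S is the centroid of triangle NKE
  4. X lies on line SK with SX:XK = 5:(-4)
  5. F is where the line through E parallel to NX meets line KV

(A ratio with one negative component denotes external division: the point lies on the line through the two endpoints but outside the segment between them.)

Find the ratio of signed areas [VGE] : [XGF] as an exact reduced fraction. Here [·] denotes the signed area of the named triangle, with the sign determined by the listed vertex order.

[VGE]:[XGF] = 33/137

Set E = (0, 0), K = (1, 0), G = (0, 1); any affine frame gives the same invariant.
1. N is the centroid of triangle EGK ⇒ N = (1/3, 1/3)
2. V lies on line NG with NV:VG = 1:(-2) ⇒ V = (2/3, -1/3)
3. S is the centroid of triangle NKE ⇒ S = (4/9, 1/9)
4. X lies on line SK with SX:XK = 5:(-4) ⇒ X = (29/9, -4/9)
5. F is where the line through E parallel to NX meets line KV ⇒ F = (26/33, -7/33)
2·[VGE] = 2/3, 2·[XGF] = 274/99
[VGE]:[XGF] = 2/3:274/99 = 33/137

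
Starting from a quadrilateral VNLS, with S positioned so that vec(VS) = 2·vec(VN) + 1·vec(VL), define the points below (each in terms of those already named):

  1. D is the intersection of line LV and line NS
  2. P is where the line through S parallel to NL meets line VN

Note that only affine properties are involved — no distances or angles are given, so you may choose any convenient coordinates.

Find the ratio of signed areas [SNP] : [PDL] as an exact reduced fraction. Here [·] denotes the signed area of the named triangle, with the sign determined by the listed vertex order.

Set V = (0, 0), N = (1, 0), L = (0, 1), S = (2, 1); any affine frame gives the same invariant.
1. D is the intersection of line LV and line NS ⇒ D = (0, -1)
2. P is where the line through S parallel to NL meets line VN ⇒ P = (3, 0)
2·[SNP] = 2, 2·[PDL] = -6
[SNP]:[PDL] = 2:-6 = -1/3

[SNP]:[PDL] = -1/3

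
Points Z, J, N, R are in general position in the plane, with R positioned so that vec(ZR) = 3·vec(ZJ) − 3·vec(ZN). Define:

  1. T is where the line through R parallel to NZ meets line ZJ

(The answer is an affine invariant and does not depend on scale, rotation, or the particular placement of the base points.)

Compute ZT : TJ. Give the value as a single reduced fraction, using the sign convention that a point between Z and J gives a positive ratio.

ZT:TJ = -3/2

Set Z = (0, 0), J = (1, 0), N = (0, 1), R = (3, -3); any affine frame gives the same invariant.
1. T is where the line through R parallel to NZ meets line ZJ ⇒ T = (3, 0)
T = Z + t·(J−Z) with t = 3, so ZT:TJ = t:(1−t) = 3:-2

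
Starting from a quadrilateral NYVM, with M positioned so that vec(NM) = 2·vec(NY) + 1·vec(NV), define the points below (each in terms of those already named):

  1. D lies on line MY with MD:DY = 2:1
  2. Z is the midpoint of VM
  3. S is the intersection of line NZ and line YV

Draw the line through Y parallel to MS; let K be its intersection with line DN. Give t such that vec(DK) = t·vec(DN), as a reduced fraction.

Set N = (0, 0), Y = (1, 0), V = (0, 1), M = (2, 1); any affine frame gives the same invariant.
1. D lies on line MY with MD:DY = 2:1 ⇒ D = (4/3, 1/3)
2. Z is the midpoint of VM ⇒ Z = (1, 1)
3. S is the intersection of line NZ and line YV ⇒ S = (1/2, 1/2)
through Y parallel to MS: direction (-3/2, -1/2); meets DN at K = (4, 1)
K = D + t·(N−D) with t = -2

t = -2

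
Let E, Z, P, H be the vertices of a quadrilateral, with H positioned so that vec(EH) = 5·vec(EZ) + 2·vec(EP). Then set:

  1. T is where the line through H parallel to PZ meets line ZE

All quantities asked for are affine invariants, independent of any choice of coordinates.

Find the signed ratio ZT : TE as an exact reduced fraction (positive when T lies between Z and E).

Choose coordinates E = (0, 0), Z = (1, 0), P = (0, 1), H = (5, 2).
1. T is where the line through H parallel to PZ meets line ZE ⇒ T = (7, 0)
T = Z + t·(E−Z) with t = -6, so ZT:TE = t:(1−t) = -6:7

ZT:TE = -6/7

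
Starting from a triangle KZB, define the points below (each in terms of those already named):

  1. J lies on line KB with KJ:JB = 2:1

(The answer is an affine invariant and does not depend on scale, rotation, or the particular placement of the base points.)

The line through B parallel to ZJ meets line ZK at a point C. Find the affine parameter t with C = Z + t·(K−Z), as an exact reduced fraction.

Set K = (0, 0), Z = (1, 0), B = (0, 1); any affine frame gives the same invariant.
1. J lies on line KB with KJ:JB = 2:1 ⇒ J = (0, 2/3)
through B parallel to ZJ: direction (-1, 2/3); meets ZK at C = (3/2, 0)
C = Z + t·(K−Z) with t = -1/2

t = -1/2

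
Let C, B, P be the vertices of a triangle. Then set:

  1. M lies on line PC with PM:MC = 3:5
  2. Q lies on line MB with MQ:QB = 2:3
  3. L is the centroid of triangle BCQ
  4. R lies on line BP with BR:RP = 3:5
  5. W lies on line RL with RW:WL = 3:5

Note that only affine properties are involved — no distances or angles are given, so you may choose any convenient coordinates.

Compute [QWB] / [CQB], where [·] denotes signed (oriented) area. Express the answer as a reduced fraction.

Set C = (0, 0), B = (1, 0), P = (0, 1); any affine frame gives the same invariant.
1. M lies on line PC with PM:MC = 3:5 ⇒ M = (0, 5/8)
2. Q lies on line MB with MQ:QB = 2:3 ⇒ Q = (2/5, 3/8)
3. L is the centroid of triangle BCQ ⇒ L = (7/15, 1/8)
4. R lies on line BP with BR:RP = 3:5 ⇒ R = (5/8, 3/8)
5. W lies on line RL with RW:WL = 3:5 ⇒ W = (181/320, 9/32)
2·[QWB] = -3/512, 2·[CQB] = -3/8
[QWB]:[CQB] = -3/512:-3/8 = 1/64

[QWB]:[CQB] = 1/64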